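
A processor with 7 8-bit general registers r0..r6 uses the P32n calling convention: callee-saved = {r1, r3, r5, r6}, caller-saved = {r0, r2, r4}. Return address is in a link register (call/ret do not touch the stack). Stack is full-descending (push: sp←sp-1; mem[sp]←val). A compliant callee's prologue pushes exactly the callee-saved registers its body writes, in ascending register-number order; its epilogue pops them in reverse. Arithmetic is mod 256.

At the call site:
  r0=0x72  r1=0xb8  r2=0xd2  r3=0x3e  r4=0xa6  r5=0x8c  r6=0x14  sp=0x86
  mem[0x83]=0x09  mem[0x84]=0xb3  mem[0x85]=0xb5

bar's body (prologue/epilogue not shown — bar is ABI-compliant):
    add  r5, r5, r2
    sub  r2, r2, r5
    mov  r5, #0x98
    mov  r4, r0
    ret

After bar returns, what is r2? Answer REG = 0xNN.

prologue: push r5 → mem[0x85]=0x8c, sp=0x85
body[0] add  r5, r5, r2 → r5=0x5e
body[1] sub  r2, r2, r5 → r2=0x74
body[2] mov  r5, #0x98 → r5=0x98
body[3] mov  r4, r0 → r4=0x72
epilogue: pop r5=0x8c, sp=0x86
r2 is caller-saved → body value

REG = 0x74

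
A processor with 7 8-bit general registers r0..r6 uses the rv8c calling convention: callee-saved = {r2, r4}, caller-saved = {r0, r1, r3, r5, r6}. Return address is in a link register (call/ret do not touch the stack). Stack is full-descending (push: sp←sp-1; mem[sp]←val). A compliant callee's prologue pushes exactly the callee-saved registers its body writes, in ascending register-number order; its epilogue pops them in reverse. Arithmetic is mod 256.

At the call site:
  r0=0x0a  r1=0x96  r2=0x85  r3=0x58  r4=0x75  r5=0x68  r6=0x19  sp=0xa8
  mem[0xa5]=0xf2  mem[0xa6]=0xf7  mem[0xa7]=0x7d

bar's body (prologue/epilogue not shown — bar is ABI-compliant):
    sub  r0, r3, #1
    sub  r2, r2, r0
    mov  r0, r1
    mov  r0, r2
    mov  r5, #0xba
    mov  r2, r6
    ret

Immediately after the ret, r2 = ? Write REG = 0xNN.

prologue: push r2 → mem[0xa7]=0x85, sp=0xa7
body[0] sub  r0, r3, #1 → r0=0x57
body[1] sub  r2, r2, r0 → r2=0x2e
body[2] mov  r0, r1 → r0=0x96
body[3] mov  r0, r2 → r0=0x2e
body[4] mov  r5, #0xba → r5=0xba
body[5] mov  r2, r6 → r2=0x19
epilogue: pop r2=0x85, sp=0xa8
r2 is callee-saved → restored

REG = 0x85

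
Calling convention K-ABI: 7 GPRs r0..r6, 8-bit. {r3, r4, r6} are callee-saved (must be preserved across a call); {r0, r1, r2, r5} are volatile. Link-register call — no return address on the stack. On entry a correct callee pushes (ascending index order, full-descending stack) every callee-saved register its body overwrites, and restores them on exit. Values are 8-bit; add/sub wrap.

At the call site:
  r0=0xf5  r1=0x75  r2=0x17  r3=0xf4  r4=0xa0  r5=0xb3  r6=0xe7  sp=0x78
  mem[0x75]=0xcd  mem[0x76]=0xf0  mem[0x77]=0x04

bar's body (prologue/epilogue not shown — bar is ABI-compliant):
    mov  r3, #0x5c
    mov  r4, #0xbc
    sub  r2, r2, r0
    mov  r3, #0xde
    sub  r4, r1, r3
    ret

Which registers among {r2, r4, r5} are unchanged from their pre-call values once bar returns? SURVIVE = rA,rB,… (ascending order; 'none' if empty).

SURVIVE = r4,r5

prologue: push r3 → mem[0x77]=0xf4, sp=0x77
prologue: push r4 → mem[0x76]=0xa0, sp=0x76
body[0] mov  r3, #0x5c → r3=0x5c
body[1] mov  r4, #0xbc → r4=0xbc
body[2] sub  r2, r2, r0 → r2=0x22
body[3] mov  r3, #0xde → r3=0xde
body[4] sub  r4, r1, r3 → r4=0x97
epilogue: pop r4=0xa0, sp=0x77
epilogue: pop r3=0xf4, sp=0x78
r2: caller-saved, written=True
r4: callee-saved, written=True
r5: caller-saved, written=False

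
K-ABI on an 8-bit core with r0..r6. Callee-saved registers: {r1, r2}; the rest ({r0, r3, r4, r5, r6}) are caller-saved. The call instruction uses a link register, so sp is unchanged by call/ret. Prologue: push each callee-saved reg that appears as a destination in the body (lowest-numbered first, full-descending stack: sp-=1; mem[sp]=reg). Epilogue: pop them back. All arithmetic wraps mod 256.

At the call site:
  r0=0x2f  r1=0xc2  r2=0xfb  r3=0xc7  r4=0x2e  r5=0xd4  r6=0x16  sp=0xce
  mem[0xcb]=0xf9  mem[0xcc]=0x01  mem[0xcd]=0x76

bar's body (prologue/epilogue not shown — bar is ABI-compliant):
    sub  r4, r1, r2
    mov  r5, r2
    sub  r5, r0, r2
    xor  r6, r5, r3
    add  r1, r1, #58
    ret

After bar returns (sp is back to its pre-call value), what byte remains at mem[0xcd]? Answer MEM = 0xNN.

MEM = 0xc2

prologue: push r1 → mem[0xcd]=0xc2, sp=0xcd
body[0] sub  r4, r1, r2 → r4=0xc7
body[1] mov  r5, r2 → r5=0xfb
body[2] sub  r5, r0, r2 → r5=0x34
body[3] xor  r6, r5, r3 → r6=0xf3
body[4] add  r1, r1, #58 → r1=0xfc
epilogue: pop r1=0xc2, sp=0xce
prologue pushed ['r1'] at ['0xcd']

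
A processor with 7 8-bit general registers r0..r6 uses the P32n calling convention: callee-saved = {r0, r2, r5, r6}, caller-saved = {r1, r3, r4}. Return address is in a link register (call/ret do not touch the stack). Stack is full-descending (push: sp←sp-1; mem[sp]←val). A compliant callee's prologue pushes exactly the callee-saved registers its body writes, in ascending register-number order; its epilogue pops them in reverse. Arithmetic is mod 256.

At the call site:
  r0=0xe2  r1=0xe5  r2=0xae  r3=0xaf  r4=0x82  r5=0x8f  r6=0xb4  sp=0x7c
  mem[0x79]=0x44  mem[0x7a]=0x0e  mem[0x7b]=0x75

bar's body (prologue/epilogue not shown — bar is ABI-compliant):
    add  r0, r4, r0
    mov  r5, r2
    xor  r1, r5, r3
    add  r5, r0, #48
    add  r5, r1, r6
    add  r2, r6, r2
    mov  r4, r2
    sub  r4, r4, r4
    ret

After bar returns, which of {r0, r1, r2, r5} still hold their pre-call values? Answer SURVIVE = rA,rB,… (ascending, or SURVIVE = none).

SURVIVE = r0,r2,r5

prologue: push r0 -> mem[0x7b]=0xe2, sp=0x7b
prologue: push r2 -> mem[0x7a]=0xae, sp=0x7a
prologue: push r5 -> mem[0x79]=0x8f, sp=0x79
body[0] add  r0, r4, r0 -> r0=0x64
body[1] mov  r5, r2 -> r5=0xae
body[2] xor  r1, r5, r3 -> r1=0x01
body[3] add  r5, r0, #48 -> r5=0x94
body[4] add  r5, r1, r6 -> r5=0xb5
body[5] add  r2, r6, r2 -> r2=0x62
body[6] mov  r4, r2 -> r4=0x62
body[7] sub  r4, r4, r4 -> r4=0x00
epilogue: pop r5=0x8f, sp=0x7a
epilogue: pop r2=0xae, sp=0x7b
epilogue: pop r0=0xe2, sp=0x7c
r0: callee-saved, written=True
r1: caller-saved, written=True
r2: callee-saved, written=True
r5: callee-saved, written=True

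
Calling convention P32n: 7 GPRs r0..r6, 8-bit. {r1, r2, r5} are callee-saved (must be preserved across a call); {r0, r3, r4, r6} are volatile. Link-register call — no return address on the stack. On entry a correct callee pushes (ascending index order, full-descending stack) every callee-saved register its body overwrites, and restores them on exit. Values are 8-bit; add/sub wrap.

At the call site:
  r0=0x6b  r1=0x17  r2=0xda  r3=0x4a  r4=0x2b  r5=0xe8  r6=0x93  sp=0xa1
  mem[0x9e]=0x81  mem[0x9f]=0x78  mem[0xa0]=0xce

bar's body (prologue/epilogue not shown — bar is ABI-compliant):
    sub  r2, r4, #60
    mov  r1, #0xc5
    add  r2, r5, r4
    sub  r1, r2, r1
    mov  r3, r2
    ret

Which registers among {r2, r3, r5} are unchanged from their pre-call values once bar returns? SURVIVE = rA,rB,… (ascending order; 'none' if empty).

SURVIVE = r2,r5

prologue: push r1 → mem[0xa0]=0x17, sp=0xa0
prologue: push r2 → mem[0x9f]=0xda, sp=0x9f
body[0] sub  r2, r4, #60 → r2=0xef
body[1] mov  r1, #0xc5 → r1=0xc5
body[2] add  r2, r5, r4 → r2=0x13
body[3] sub  r1, r2, r1 → r1=0x4e
body[4] mov  r3, r2 → r3=0x13
epilogue: pop r2=0xda, sp=0xa0
epilogue: pop r1=0x17, sp=0xa1
r2: callee-saved, written=True
r3: caller-saved, written=True
r5: callee-saved, written=False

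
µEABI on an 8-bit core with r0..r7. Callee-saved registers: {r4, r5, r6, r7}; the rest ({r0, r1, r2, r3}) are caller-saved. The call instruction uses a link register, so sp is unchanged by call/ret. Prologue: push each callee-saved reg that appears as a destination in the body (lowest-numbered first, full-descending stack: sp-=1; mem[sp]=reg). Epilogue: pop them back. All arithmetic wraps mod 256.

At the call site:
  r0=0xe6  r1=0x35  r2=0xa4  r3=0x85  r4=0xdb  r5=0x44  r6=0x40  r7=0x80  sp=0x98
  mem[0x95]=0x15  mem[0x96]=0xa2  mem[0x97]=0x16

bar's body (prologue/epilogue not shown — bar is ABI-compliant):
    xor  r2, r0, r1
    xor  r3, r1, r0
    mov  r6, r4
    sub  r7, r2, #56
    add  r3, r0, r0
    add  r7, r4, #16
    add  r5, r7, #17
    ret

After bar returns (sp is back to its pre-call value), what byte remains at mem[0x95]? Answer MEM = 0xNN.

prologue: push r5 → mem[0x97]=0x44, sp=0x97
prologue: push r6 → mem[0x96]=0x40, sp=0x96
prologue: push r7 → mem[0x95]=0x80, sp=0x95
body[0] xor  r2, r0, r1 → r2=0xd3
body[1] xor  r3, r1, r0 → r3=0xd3
body[2] mov  r6, r4 → r6=0xdb
body[3] sub  r7, r2, #56 → r7=0x9b
body[4] add  r3, r0, r0 → r3=0xcc
body[5] add  r7, r4, #16 → r7=0xeb
body[6] add  r5, r7, #17 → r5=0xfc
epilogue: pop r7=0x80, sp=0x96
epilogue: pop r6=0x40, sp=0x97
epilogue: pop r5=0x44, sp=0x98
prologue pushed ['r5', 'r6', 'r7'] at ['0x97', '0x96', '0x95']

MEM = 0x80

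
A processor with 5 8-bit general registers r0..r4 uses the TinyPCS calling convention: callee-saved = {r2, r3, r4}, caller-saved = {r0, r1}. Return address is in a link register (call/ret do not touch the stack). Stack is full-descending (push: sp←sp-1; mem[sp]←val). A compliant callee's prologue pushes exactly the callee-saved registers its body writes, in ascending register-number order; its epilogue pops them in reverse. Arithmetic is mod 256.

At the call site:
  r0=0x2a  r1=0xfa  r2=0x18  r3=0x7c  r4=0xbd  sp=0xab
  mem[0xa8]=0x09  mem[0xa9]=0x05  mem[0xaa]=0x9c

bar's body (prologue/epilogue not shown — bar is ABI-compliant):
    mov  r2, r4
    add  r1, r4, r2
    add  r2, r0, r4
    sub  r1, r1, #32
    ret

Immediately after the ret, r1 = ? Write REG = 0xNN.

prologue: push r2 -> mem[0xaa]=0x18, sp=0xaa
body[0] mov  r2, r4 -> r2=0xbd
body[1] add  r1, r4, r2 -> r1=0x7a
body[2] add  r2, r0, r4 -> r2=0xe7
body[3] sub  r1, r1, #32 -> r1=0x5a
epilogue: pop r2=0x18, sp=0xab
r1 is caller-saved -> body value

REG = 0x5a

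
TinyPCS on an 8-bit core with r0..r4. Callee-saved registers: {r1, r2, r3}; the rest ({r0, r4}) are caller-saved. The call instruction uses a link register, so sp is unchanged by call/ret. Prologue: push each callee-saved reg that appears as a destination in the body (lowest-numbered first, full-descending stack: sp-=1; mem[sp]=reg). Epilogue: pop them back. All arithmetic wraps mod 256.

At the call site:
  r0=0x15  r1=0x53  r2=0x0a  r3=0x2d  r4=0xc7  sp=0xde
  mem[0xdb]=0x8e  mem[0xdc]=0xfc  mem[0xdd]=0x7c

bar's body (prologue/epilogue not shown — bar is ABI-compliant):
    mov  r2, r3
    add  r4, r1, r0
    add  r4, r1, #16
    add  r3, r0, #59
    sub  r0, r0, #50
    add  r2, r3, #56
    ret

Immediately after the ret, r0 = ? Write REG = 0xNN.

prologue: push r2 -> mem[0xdd]=0x0a, sp=0xdd
prologue: push r3 -> mem[0xdc]=0x2d, sp=0xdc
body[0] mov  r2, r3 -> r2=0x2d
body[1] add  r4, r1, r0 -> r4=0x68
body[2] add  r4, r1, #16 -> r4=0x63
body[3] add  r3, r0, #59 -> r3=0x50
body[4] sub  r0, r0, #50 -> r0=0xe3
body[5] add  r2, r3, #56 -> r2=0x88
epilogue: pop r3=0x2d, sp=0xdd
epilogue: pop r2=0x0a, sp=0xde
r0 is caller-saved -> body value

REG = 0xe3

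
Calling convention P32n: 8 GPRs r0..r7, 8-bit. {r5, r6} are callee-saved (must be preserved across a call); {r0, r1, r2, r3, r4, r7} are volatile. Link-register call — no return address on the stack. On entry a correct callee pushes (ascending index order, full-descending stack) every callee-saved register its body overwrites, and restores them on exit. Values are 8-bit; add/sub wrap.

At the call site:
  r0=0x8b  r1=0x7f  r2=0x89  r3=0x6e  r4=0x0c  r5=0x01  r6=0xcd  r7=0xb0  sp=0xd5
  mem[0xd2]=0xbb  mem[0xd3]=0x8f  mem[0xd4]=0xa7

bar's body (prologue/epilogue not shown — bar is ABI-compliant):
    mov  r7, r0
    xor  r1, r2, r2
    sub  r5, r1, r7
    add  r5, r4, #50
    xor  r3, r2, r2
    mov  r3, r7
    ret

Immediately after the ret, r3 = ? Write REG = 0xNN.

REG = 0x8b

prologue: push r5 → mem[0xd4]=0x01, sp=0xd4
body[0] mov  r7, r0 → r7=0x8b
body[1] xor  r1, r2, r2 → r1=0x00
body[2] sub  r5, r1, r7 → r5=0x75
body[3] add  r5, r4, #50 → r5=0x3e
body[4] xor  r3, r2, r2 → r3=0x00
body[5] mov  r3, r7 → r3=0x8b
epilogue: pop r5=0x01, sp=0xd5
r3 is caller-saved → body value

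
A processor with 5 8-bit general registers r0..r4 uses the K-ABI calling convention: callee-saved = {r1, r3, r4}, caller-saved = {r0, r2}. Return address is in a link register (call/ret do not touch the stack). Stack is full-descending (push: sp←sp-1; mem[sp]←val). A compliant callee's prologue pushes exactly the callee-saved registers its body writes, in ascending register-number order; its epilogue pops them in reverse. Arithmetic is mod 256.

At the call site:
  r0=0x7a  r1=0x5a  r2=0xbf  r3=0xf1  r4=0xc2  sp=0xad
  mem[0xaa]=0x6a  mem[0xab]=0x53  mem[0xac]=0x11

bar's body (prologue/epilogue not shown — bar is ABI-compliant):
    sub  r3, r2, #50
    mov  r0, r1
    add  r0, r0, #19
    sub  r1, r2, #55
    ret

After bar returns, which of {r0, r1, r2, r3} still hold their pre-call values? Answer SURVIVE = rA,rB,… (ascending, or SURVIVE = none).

SURVIVE = r1,r2,r3

prologue: push r1 -> mem[0xac]=0x5a, sp=0xac
prologue: push r3 -> mem[0xab]=0xf1, sp=0xab
body[0] sub  r3, r2, #50 -> r3=0x8d
body[1] mov  r0, r1 -> r0=0x5a
body[2] add  r0, r0, #19 -> r0=0x6d
body[3] sub  r1, r2, #55 -> r1=0x88
epilogue: pop r3=0xf1, sp=0xac
epilogue: pop r1=0x5a, sp=0xad
r0: caller-saved, written=True
r1: callee-saved, written=True
r2: caller-saved, written=False
r3: callee-saved, written=True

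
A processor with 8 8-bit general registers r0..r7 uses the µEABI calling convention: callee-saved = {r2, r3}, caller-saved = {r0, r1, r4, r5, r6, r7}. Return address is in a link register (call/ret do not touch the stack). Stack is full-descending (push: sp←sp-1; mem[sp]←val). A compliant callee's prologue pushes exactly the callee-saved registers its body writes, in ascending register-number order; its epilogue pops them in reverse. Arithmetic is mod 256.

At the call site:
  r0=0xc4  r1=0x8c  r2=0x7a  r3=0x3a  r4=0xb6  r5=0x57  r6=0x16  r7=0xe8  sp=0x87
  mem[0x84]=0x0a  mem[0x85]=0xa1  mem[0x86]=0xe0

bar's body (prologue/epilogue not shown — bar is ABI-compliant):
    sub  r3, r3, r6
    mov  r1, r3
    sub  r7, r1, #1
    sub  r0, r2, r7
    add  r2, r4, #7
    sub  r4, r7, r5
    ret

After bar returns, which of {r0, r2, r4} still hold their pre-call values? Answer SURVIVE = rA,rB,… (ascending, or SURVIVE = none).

prologue: push r2 → mem[0x86]=0x7a, sp=0x86
prologue: push r3 → mem[0x85]=0x3a, sp=0x85
body[0] sub  r3, r3, r6 → r3=0x24
body[1] mov  r1, r3 → r1=0x24
body[2] sub  r7, r1, #1 → r7=0x23
body[3] sub  r0, r2, r7 → r0=0x57
body[4] add  r2, r4, #7 → r2=0xbd
body[5] sub  r4, r7, r5 → r4=0xcc
epilogue: pop r3=0x3a, sp=0x86
epilogue: pop r2=0x7a, sp=0x87
r0: caller-saved, written=True
r2: callee-saved, written=True
r4: caller-saved, written=True

SURVIVE = r2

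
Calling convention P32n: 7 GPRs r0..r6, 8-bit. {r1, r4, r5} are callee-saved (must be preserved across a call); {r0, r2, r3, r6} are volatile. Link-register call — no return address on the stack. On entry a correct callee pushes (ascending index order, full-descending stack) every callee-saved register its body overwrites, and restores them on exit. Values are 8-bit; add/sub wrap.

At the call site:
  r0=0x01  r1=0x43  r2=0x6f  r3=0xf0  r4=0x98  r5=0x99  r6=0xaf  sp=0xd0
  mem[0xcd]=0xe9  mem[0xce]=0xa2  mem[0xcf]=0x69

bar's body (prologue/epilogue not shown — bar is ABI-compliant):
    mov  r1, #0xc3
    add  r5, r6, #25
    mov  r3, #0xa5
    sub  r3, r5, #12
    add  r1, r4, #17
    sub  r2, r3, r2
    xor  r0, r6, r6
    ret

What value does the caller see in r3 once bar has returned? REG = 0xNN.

prologue: push r1 -> mem[0xcf]=0x43, sp=0xcf
prologue: push r5 -> mem[0xce]=0x99, sp=0xce
body[0] mov  r1, #0xc3 -> r1=0xc3
body[1] add  r5, r6, #25 -> r5=0xc8
body[2] mov  r3, #0xa5 -> r3=0xa5
body[3] sub  r3, r5, #12 -> r3=0xbc
body[4] add  r1, r4, #17 -> r1=0xa9
body[5] sub  r2, r3, r2 -> r2=0x4d
body[6] xor  r0, r6, r6 -> r0=0x00
epilogue: pop r5=0x99, sp=0xcf
epilogue: pop r1=0x43, sp=0xd0
r3 is caller-saved -> body value

REG = 0xbc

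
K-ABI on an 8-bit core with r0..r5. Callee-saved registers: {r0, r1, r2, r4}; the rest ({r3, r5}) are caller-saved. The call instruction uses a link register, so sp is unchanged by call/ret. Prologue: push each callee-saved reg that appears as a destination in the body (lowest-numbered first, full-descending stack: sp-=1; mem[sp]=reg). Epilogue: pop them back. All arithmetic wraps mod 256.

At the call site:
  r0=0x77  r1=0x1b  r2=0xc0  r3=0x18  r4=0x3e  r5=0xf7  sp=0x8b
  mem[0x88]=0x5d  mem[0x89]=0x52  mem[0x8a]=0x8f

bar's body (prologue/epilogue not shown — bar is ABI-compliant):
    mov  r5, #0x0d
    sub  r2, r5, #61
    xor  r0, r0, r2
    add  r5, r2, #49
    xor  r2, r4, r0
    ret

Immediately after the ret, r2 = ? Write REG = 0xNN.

REG = 0xc0

prologue: push r0 -> mem[0x8a]=0x77, sp=0x8a
prologue: push r2 -> mem[0x89]=0xc0, sp=0x89
body[0] mov  r5, #0x0d -> r5=0x0d
body[1] sub  r2, r5, #61 -> r2=0xd0
body[2] xor  r0, r0, r2 -> r0=0xa7
body[3] add  r5, r2, #49 -> r5=0x01
body[4] xor  r2, r4, r0 -> r2=0x99
epilogue: pop r2=0xc0, sp=0x8a
epilogue: pop r0=0x77, sp=0x8b
r2 is callee-saved -> restored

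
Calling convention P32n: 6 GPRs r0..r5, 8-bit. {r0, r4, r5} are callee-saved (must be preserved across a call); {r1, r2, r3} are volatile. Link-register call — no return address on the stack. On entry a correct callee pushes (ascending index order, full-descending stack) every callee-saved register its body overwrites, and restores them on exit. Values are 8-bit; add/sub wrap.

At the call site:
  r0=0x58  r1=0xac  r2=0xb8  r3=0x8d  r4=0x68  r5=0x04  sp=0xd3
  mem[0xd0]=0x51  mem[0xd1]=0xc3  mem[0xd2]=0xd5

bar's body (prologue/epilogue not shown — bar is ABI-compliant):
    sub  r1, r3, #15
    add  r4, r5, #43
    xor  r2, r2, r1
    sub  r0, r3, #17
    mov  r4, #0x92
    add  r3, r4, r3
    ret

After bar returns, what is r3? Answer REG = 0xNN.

prologue: push r0 → mem[0xd2]=0x58, sp=0xd2
prologue: push r4 → mem[0xd1]=0x68, sp=0xd1
body[0] sub  r1, r3, #15 → r1=0x7e
body[1] add  r4, r5, #43 → r4=0x2f
body[2] xor  r2, r2, r1 → r2=0xc6
body[3] sub  r0, r3, #17 → r0=0x7c
body[4] mov  r4, #0x92 → r4=0x92
body[5] add  r3, r4, r3 → r3=0x1f
epilogue: pop r4=0x68, sp=0xd2
epilogue: pop r0=0x58, sp=0xd3
r3 is caller-saved → body value

REG = 0x1f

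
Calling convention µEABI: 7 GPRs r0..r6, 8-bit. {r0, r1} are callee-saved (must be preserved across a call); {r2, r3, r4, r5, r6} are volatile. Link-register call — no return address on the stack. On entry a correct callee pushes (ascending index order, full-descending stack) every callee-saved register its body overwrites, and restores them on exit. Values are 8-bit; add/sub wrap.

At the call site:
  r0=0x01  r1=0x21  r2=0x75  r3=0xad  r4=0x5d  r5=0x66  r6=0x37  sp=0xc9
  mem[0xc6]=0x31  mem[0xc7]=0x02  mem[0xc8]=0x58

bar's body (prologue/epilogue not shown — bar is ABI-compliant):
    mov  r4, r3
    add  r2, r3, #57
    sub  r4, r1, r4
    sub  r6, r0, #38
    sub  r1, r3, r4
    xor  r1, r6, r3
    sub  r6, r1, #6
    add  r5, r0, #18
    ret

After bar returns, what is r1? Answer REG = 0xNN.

REG = 0x21

prologue: push r1 -> mem[0xc8]=0x21, sp=0xc8
body[0] mov  r4, r3 -> r4=0xad
body[1] add  r2, r3, #57 -> r2=0xe6
body[2] sub  r4, r1, r4 -> r4=0x74
body[3] sub  r6, r0, #38 -> r6=0xdb
body[4] sub  r1, r3, r4 -> r1=0x39
body[5] xor  r1, r6, r3 -> r1=0x76
body[6] sub  r6, r1, #6 -> r6=0x70
body[7] add  r5, r0, #18 -> r5=0x13
epilogue: pop r1=0x21, sp=0xc9
r1 is callee-saved -> restored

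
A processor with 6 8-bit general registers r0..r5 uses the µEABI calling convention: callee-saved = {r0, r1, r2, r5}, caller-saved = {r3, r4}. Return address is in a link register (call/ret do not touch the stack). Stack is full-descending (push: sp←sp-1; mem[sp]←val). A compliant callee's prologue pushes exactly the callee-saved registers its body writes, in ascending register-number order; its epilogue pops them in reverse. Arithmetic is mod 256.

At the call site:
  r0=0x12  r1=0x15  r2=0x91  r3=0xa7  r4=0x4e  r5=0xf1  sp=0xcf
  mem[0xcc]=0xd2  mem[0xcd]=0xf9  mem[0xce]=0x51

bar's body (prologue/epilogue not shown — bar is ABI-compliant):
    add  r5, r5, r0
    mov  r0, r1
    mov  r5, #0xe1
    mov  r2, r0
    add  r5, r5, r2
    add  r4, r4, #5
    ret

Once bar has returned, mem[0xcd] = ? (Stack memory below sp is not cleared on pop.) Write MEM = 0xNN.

MEM = 0x91

prologue: push r0 -> mem[0xce]=0x12, sp=0xce
prologue: push r2 -> mem[0xcd]=0x91, sp=0xcd
prologue: push r5 -> mem[0xcc]=0xf1, sp=0xcc
body[0] add  r5, r5, r0 -> r5=0x03
body[1] mov  r0, r1 -> r0=0x15
body[2] mov  r5, #0xe1 -> r5=0xe1
body[3] mov  r2, r0 -> r2=0x15
body[4] add  r5, r5, r2 -> r5=0xf6
body[5] add  r4, r4, #5 -> r4=0x53
epilogue: pop r5=0xf1, sp=0xcd
epilogue: pop r2=0x91, sp=0xce
epilogue: pop r0=0x12, sp=0xcf
prologue pushed ['r0', 'r2', 'r5'] at ['0xce', '0xcd', '0xcc']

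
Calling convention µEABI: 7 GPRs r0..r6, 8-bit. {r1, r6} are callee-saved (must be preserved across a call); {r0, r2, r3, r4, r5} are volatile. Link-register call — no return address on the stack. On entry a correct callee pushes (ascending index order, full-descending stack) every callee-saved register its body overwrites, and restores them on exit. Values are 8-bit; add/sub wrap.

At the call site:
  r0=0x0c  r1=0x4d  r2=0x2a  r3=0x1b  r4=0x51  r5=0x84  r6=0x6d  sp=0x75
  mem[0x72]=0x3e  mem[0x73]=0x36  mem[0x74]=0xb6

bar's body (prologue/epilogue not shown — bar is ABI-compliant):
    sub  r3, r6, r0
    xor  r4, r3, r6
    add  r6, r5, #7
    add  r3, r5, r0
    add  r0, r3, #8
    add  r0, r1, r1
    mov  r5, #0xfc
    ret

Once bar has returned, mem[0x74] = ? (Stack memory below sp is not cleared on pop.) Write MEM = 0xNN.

MEM = 0x6d

prologue: push r6 → mem[0x74]=0x6d, sp=0x74
body[0] sub  r3, r6, r0 → r3=0x61
body[1] xor  r4, r3, r6 → r4=0x0c
body[2] add  r6, r5, #7 → r6=0x8b
body[3] add  r3, r5, r0 → r3=0x90
body[4] add  r0, r3, #8 → r0=0x98
body[5] add  r0, r1, r1 → r0=0x9a
body[6] mov  r5, #0xfc → r5=0xfc
epilogue: pop r6=0x6d, sp=0x75
prologue pushed ['r6'] at ['0x74']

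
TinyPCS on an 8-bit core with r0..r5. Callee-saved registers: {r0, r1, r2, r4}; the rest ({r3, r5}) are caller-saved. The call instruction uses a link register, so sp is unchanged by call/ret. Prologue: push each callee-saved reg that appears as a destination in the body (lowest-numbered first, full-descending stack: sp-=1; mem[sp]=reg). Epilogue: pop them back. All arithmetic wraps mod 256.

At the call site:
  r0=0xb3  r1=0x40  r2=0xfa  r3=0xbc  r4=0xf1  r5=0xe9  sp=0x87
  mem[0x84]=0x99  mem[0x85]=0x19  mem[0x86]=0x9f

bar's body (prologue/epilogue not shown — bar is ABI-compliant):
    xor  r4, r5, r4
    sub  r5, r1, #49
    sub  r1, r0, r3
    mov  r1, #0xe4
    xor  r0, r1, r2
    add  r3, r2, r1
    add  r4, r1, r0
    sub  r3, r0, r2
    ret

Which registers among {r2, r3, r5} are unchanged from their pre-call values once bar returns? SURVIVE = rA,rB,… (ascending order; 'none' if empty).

prologue: push r0 → mem[0x86]=0xb3, sp=0x86
prologue: push r1 → mem[0x85]=0x40, sp=0x85
prologue: push r4 → mem[0x84]=0xf1, sp=0x84
body[0] xor  r4, r5, r4 → r4=0x18
body[1] sub  r5, r1, #49 → r5=0x0f
body[2] sub  r1, r0, r3 → r1=0xf7
body[3] mov  r1, #0xe4 → r1=0xe4
body[4] xor  r0, r1, r2 → r0=0x1e
body[5] add  r3, r2, r1 → r3=0xde
body[6] add  r4, r1, r0 → r4=0x02
body[7] sub  r3, r0, r2 → r3=0x24
epilogue: pop r4=0xf1, sp=0x85
epilogue: pop r1=0x40, sp=0x86
epilogue: pop r0=0xb3, sp=0x87
r2: callee-saved, written=False
r3: caller-saved, written=True
r5: caller-saved, written=True

SURVIVE = r2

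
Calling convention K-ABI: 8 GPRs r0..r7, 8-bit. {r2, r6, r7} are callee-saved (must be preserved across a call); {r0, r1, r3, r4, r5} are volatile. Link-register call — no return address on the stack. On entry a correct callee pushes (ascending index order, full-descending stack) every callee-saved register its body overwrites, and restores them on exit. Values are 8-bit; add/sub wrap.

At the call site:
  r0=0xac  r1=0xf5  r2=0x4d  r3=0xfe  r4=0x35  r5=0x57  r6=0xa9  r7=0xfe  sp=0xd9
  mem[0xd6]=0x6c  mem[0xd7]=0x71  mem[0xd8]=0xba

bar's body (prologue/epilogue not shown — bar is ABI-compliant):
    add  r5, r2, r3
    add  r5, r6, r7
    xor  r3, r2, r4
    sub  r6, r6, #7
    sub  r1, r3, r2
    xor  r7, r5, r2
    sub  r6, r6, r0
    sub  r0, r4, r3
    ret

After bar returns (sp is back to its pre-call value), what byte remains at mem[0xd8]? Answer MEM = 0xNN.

prologue: push r6 -> mem[0xd8]=0xa9, sp=0xd8
prologue: push r7 -> mem[0xd7]=0xfe, sp=0xd7
body[0] add  r5, r2, r3 -> r5=0x4b
body[1] add  r5, r6, r7 -> r5=0xa7
body[2] xor  r3, r2, r4 -> r3=0x78
body[3] sub  r6, r6, #7 -> r6=0xa2
body[4] sub  r1, r3, r2 -> r1=0x2b
body[5] xor  r7, r5, r2 -> r7=0xea
body[6] sub  r6, r6, r0 -> r6=0xf6
body[7] sub  r0, r4, r3 -> r0=0xbd
epilogue: pop r7=0xfe, sp=0xd8
epilogue: pop r6=0xa9, sp=0xd9
prologue pushed ['r6', 'r7'] at ['0xd8', '0xd7']

MEM = 0xa9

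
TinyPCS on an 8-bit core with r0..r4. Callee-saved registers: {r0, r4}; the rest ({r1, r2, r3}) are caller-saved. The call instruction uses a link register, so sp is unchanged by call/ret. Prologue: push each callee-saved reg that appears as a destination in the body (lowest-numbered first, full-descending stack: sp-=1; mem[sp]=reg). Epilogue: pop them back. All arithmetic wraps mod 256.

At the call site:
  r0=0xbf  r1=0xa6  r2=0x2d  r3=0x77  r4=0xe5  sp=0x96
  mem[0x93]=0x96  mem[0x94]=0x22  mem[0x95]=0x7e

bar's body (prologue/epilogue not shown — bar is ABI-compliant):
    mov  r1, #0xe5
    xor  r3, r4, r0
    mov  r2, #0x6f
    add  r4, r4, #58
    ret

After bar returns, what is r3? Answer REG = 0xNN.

prologue: push r4 -> mem[0x95]=0xe5, sp=0x95
body[0] mov  r1, #0xe5 -> r1=0xe5
body[1] xor  r3, r4, r0 -> r3=0x5a
body[2] mov  r2, #0x6f -> r2=0x6f
body[3] add  r4, r4, #58 -> r4=0x1f
epilogue: pop r4=0xe5, sp=0x96
r3 is caller-saved -> body value

REG = 0x5a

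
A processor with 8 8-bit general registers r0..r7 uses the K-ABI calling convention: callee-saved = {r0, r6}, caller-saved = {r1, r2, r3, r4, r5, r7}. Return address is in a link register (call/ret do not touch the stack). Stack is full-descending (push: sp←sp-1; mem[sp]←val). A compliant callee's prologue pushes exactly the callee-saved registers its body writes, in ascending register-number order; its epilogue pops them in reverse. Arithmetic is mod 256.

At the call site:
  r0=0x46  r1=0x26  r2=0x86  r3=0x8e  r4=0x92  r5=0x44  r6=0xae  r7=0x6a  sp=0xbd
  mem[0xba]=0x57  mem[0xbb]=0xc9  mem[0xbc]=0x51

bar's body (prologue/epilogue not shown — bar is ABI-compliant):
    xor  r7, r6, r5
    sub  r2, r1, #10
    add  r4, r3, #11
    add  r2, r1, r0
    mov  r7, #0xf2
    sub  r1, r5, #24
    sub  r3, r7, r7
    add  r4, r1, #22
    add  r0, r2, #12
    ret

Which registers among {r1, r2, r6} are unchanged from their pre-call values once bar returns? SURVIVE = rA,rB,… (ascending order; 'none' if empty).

SURVIVE = r6

prologue: push r0 → mem[0xbc]=0x46, sp=0xbc
body[0] xor  r7, r6, r5 → r7=0xea
body[1] sub  r2, r1, #10 → r2=0x1c
body[2] add  r4, r3, #11 → r4=0x99
body[3] add  r2, r1, r0 → r2=0x6c
body[4] mov  r7, #0xf2 → r7=0xf2
body[5] sub  r1, r5, #24 → r1=0x2c
body[6] sub  r3, r7, r7 → r3=0x00
body[7] add  r4, r1, #22 → r4=0x42
body[8] add  r0, r2, #12 → r0=0x78
epilogue: pop r0=0x46, sp=0xbd
r1: caller-saved, written=True
r2: caller-saved, written=True
r6: callee-saved, written=False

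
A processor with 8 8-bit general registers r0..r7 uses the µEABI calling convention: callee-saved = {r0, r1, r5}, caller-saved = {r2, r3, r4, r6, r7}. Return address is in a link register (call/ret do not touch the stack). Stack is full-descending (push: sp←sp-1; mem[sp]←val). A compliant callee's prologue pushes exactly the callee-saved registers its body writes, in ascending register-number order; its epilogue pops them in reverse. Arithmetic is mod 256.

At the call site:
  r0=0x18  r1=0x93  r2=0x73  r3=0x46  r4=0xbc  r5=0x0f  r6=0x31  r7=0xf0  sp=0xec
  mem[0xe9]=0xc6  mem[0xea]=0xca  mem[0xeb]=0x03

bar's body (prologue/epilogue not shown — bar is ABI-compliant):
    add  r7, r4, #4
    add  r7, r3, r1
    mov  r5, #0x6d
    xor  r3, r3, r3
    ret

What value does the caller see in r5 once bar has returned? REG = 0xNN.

REG = 0x0f

prologue: push r5 → mem[0xeb]=0x0f, sp=0xeb
body[0] add  r7, r4, #4 → r7=0xc0
body[1] add  r7, r3, r1 → r7=0xd9
body[2] mov  r5, #0x6d → r5=0x6d
body[3] xor  r3, r3, r3 → r3=0x00
epilogue: pop r5=0x0f, sp=0xec
r5 is callee-saved → restored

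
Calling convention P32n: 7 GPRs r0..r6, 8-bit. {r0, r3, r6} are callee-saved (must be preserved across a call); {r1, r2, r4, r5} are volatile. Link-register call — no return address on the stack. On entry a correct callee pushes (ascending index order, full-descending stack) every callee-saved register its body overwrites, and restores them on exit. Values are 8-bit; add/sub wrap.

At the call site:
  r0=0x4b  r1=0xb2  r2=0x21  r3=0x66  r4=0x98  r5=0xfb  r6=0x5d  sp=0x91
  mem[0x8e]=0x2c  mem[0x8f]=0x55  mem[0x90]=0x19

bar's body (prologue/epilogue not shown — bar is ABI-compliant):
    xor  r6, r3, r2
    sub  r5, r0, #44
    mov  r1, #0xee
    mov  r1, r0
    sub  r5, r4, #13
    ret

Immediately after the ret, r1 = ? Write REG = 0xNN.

prologue: push r6 -> mem[0x90]=0x5d, sp=0x90
body[0] xor  r6, r3, r2 -> r6=0x47
body[1] sub  r5, r0, #44 -> r5=0x1f
body[2] mov  r1, #0xee -> r1=0xee
body[3] mov  r1, r0 -> r1=0x4b
body[4] sub  r5, r4, #13 -> r5=0x8b
epilogue: pop r6=0x5d, sp=0x91
r1 is caller-saved -> body value

REG = 0x4b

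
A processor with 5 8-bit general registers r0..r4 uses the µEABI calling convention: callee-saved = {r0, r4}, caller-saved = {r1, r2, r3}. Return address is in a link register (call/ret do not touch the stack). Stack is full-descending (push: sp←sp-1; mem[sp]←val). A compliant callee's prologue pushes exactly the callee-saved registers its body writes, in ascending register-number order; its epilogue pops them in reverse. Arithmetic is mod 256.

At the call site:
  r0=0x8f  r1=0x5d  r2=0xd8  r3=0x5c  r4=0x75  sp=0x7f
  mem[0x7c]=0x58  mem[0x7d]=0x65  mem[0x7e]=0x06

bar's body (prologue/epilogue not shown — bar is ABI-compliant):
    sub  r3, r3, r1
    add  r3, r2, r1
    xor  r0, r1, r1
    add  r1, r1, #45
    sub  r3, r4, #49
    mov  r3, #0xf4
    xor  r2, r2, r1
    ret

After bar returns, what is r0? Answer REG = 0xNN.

REG = 0x8f

prologue: push r0 -> mem[0x7e]=0x8f, sp=0x7e
body[0] sub  r3, r3, r1 -> r3=0xff
body[1] add  r3, r2, r1 -> r3=0x35
body[2] xor  r0, r1, r1 -> r0=0x00
body[3] add  r1, r1, #45 -> r1=0x8a
body[4] sub  r3, r4, #49 -> r3=0x44
body[5] mov  r3, #0xf4 -> r3=0xf4
body[6] xor  r2, r2, r1 -> r2=0x52
epilogue: pop r0=0x8f, sp=0x7f
r0 is callee-saved -> restored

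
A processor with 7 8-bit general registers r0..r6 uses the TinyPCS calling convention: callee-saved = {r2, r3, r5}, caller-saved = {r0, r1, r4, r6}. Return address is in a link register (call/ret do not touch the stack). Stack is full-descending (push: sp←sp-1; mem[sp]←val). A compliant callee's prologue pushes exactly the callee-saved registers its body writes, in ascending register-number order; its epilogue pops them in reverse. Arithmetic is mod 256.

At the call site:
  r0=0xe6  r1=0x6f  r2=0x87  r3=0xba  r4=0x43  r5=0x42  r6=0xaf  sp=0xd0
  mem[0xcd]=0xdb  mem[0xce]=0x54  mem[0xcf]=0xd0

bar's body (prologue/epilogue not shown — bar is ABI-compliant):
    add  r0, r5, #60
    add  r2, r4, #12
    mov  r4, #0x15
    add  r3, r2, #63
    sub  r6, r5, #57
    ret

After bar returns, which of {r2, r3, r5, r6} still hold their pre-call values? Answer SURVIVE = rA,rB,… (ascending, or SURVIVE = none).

prologue: push r2 -> mem[0xcf]=0x87, sp=0xcf
prologue: push r3 -> mem[0xce]=0xba, sp=0xce
body[0] add  r0, r5, #60 -> r0=0x7e
body[1] add  r2, r4, #12 -> r2=0x4f
body[2] mov  r4, #0x15 -> r4=0x15
body[3] add  r3, r2, #63 -> r3=0x8e
body[4] sub  r6, r5, #57 -> r6=0x09
epilogue: pop r3=0xba, sp=0xcf
epilogue: pop r2=0x87, sp=0xd0
r2: callee-saved, written=True
r3: callee-saved, written=True
r5: callee-saved, written=False
r6: caller-saved, written=True

SURVIVE = r2,r3,r5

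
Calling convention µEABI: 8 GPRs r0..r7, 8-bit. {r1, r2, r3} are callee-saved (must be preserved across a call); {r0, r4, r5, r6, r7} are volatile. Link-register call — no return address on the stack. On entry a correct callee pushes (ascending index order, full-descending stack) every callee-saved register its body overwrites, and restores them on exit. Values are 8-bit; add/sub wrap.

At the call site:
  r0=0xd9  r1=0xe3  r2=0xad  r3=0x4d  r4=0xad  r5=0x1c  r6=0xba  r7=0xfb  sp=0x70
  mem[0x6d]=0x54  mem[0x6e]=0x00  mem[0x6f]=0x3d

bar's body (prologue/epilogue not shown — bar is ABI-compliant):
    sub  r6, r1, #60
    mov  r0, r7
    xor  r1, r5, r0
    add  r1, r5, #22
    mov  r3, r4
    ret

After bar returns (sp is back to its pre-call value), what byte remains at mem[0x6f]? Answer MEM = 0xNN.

prologue: push r1 → mem[0x6f]=0xe3, sp=0x6f
prologue: push r3 → mem[0x6e]=0x4d, sp=0x6e
body[0] sub  r6, r1, #60 → r6=0xa7
body[1] mov  r0, r7 → r0=0xfb
body[2] xor  r1, r5, r0 → r1=0xe7
body[3] add  r1, r5, #22 → r1=0x32
body[4] mov  r3, r4 → r3=0xad
epilogue: pop r3=0x4d, sp=0x6f
epilogue: pop r1=0xe3, sp=0x70
prologue pushed ['r1', 'r3'] at ['0x6f', '0x6e']

MEM = 0xe3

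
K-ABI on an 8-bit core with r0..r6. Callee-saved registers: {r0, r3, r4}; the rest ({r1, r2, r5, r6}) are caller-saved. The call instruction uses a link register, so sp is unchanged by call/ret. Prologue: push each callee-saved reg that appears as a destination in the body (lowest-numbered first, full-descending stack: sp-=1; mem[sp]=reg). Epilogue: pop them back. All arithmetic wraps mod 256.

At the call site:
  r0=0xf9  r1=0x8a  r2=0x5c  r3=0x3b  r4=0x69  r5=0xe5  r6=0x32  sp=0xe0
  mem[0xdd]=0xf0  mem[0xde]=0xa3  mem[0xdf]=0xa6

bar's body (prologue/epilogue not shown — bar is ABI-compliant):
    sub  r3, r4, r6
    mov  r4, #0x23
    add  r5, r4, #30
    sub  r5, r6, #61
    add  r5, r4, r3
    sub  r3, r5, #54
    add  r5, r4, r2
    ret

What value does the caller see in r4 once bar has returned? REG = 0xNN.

prologue: push r3 → mem[0xdf]=0x3b, sp=0xdf
prologue: push r4 → mem[0xde]=0x69, sp=0xde
body[0] sub  r3, r4, r6 → r3=0x37
body[1] mov  r4, #0x23 → r4=0x23
body[2] add  r5, r4, #30 → r5=0x41
body[3] sub  r5, r6, #61 → r5=0xf5
body[4] add  r5, r4, r3 → r5=0x5a
body[5] sub  r3, r5, #54 → r3=0x24
body[6] add  r5, r4, r2 → r5=0x7f
epilogue: pop r4=0x69, sp=0xdf
epilogue: pop r3=0x3b, sp=0xe0
r4 is callee-saved → restored

REG = 0x69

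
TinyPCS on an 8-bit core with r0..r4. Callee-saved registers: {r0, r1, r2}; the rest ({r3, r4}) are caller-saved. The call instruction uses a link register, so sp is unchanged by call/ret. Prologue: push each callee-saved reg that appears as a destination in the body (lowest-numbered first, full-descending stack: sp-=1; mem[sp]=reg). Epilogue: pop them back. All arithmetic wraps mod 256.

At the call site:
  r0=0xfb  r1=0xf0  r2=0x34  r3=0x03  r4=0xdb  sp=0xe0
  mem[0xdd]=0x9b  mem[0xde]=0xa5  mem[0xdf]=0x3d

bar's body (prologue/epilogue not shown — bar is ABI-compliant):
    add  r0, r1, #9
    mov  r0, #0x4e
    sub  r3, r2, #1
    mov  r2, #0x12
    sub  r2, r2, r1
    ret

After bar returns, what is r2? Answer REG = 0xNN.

prologue: push r0 → mem[0xdf]=0xfb, sp=0xdf
prologue: push r2 → mem[0xde]=0x34, sp=0xde
body[0] add  r0, r1, #9 → r0=0xf9
body[1] mov  r0, #0x4e → r0=0x4e
body[2] sub  r3, r2, #1 → r3=0x33
body[3] mov  r2, #0x12 → r2=0x12
body[4] sub  r2, r2, r1 → r2=0x22
epilogue: pop r2=0x34, sp=0xdf
epilogue: pop r0=0xfb, sp=0xe0
r2 is callee-saved → restored

REG = 0x34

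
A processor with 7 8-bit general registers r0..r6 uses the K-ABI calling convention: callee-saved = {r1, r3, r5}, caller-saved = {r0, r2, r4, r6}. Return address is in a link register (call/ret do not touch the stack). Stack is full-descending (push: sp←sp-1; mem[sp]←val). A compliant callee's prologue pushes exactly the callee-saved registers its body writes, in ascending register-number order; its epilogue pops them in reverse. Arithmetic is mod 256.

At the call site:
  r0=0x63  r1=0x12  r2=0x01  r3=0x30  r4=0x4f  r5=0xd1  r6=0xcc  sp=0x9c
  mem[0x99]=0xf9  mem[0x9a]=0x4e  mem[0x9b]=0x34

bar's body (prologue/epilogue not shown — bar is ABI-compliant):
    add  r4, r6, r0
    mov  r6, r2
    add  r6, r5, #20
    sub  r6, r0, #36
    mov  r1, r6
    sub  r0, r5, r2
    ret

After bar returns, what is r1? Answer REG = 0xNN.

REG = 0x12

prologue: push r1 → mem[0x9b]=0x12, sp=0x9b
body[0] add  r4, r6, r0 → r4=0x2f
body[1] mov  r6, r2 → r6=0x01
body[2] add  r6, r5, #20 → r6=0xe5
body[3] sub  r6, r0, #36 → r6=0x3f
body[4] mov  r1, r6 → r1=0x3f
body[5] sub  r0, r5, r2 → r0=0xd0
epilogue: pop r1=0x12, sp=0x9c
r1 is callee-saved → restored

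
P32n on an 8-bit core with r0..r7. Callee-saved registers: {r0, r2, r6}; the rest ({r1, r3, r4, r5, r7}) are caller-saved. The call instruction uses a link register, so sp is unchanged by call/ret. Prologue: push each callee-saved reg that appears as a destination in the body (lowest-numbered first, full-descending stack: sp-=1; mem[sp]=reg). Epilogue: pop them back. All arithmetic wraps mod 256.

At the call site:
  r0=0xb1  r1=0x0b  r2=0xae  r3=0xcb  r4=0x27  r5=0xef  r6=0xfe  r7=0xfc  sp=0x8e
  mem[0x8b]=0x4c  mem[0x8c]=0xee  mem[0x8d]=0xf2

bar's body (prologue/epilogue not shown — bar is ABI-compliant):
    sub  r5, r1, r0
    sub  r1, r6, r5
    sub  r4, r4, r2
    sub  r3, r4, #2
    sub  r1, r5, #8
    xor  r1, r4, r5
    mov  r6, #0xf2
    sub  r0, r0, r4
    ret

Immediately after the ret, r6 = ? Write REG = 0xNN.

prologue: push r0 -> mem[0x8d]=0xb1, sp=0x8d
prologue: push r6 -> mem[0x8c]=0xfe, sp=0x8c
body[0] sub  r5, r1, r0 -> r5=0x5a
body[1] sub  r1, r6, r5 -> r1=0xa4
body[2] sub  r4, r4, r2 -> r4=0x79
body[3] sub  r3, r4, #2 -> r3=0x77
body[4] sub  r1, r5, #8 -> r1=0x52
body[5] xor  r1, r4, r5 -> r1=0x23
body[6] mov  r6, #0xf2 -> r6=0xf2
body[7] sub  r0, r0, r4 -> r0=0x38
epilogue: pop r6=0xfe, sp=0x8d
epilogue: pop r0=0xb1, sp=0x8e
r6 is callee-saved -> restored

REG = 0xfe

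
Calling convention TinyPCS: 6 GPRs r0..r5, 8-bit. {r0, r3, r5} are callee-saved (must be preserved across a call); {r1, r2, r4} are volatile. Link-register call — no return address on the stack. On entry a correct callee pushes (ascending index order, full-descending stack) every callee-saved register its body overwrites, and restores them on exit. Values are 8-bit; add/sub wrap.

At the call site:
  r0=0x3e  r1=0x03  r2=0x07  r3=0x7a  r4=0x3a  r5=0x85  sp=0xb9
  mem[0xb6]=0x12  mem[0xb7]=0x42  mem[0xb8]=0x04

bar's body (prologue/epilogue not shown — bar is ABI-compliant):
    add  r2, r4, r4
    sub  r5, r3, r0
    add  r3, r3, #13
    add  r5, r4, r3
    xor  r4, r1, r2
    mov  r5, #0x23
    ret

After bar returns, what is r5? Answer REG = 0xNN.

prologue: push r3 -> mem[0xb8]=0x7a, sp=0xb8
prologue: push r5 -> mem[0xb7]=0x85, sp=0xb7
body[0] add  r2, r4, r4 -> r2=0x74
body[1] sub  r5, r3, r0 -> r5=0x3c
body[2] add  r3, r3, #13 -> r3=0x87
body[3] add  r5, r4, r3 -> r5=0xc1
body[4] xor  r4, r1, r2 -> r4=0x77
body[5] mov  r5, #0x23 -> r5=0x23
epilogue: pop r5=0x85, sp=0xb8
epilogue: pop r3=0x7a, sp=0xb9
r5 is callee-saved -> restored

REG = 0x85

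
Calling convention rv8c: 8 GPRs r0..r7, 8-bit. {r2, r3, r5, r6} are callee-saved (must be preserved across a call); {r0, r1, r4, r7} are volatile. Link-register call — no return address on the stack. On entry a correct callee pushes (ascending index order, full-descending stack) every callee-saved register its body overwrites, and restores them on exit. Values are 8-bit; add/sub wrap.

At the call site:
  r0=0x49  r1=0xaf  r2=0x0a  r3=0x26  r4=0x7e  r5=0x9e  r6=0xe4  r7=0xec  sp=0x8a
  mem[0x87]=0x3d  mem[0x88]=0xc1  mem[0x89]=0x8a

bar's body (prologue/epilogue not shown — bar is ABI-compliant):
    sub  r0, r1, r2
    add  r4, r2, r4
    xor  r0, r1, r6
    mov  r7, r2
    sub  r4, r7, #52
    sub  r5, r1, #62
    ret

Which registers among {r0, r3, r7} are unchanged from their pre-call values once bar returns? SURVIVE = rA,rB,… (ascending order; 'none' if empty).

SURVIVE = r3

prologue: push r5 → mem[0x89]=0x9e, sp=0x89
body[0] sub  r0, r1, r2 → r0=0xa5
body[1] add  r4, r2, r4 → r4=0x88
body[2] xor  r0, r1, r6 → r0=0x4b
body[3] mov  r7, r2 → r7=0x0a
body[4] sub  r4, r7, #52 → r4=0xd6
body[5] sub  r5, r1, #62 → r5=0x71
epilogue: pop r5=0x9e, sp=0x8a
r0: caller-saved, written=True
r3: callee-saved, written=False
r7: caller-saved, written=True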